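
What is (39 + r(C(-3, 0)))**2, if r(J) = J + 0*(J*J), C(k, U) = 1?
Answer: 1600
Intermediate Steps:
r(J) = J (r(J) = J + 0*J**2 = J + 0 = J)
(39 + r(C(-3, 0)))**2 = (39 + 1)**2 = 40**2 = 1600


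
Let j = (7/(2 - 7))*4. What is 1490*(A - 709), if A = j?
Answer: -1064754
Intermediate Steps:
j = -28/5 (j = (7/(-5))*4 = (7*(-⅕))*4 = -7/5*4 = -28/5 ≈ -5.6000)
A = -28/5 ≈ -5.6000
1490*(A - 709) = 1490*(-28/5 - 709) = 1490*(-3573/5) = -1064754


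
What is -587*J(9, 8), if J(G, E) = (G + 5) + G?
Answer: -13501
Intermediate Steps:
J(G, E) = 5 + 2*G (J(G, E) = (5 + G) + G = 5 + 2*G)
-587*J(9, 8) = -587*(5 + 2*9) = -587*(5 + 18) = -587*23 = -13501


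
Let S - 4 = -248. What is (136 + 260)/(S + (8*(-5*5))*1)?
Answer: -33/37 ≈ -0.89189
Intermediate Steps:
S = -244 (S = 4 - 248 = -244)
(136 + 260)/(S + (8*(-5*5))*1) = (136 + 260)/(-244 + (8*(-5*5))*1) = 396/(-244 + (8*(-25))*1) = 396/(-244 - 200*1) = 396/(-244 - 200) = 396/(-444) = 396*(-1/444) = -33/37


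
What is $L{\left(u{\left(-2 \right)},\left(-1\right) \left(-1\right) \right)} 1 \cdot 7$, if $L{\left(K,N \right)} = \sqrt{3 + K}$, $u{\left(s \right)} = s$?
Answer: $7$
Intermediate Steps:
$L{\left(u{\left(-2 \right)},\left(-1\right) \left(-1\right) \right)} 1 \cdot 7 = \sqrt{3 - 2} \cdot 1 \cdot 7 = \sqrt{1} \cdot 1 \cdot 7 = 1 \cdot 1 \cdot 7 = 1 \cdot 7 = 7$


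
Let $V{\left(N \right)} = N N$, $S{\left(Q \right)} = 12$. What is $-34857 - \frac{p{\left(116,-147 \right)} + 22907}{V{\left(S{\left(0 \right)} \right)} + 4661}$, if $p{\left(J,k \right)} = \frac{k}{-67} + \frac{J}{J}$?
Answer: $- \frac{11223223278}{321935} \approx -34862.0$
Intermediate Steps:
$V{\left(N \right)} = N^{2}$
$p{\left(J,k \right)} = 1 - \frac{k}{67}$ ($p{\left(J,k \right)} = k \left(- \frac{1}{67}\right) + 1 = - \frac{k}{67} + 1 = 1 - \frac{k}{67}$)
$-34857 - \frac{p{\left(116,-147 \right)} + 22907}{V{\left(S{\left(0 \right)} \right)} + 4661} = -34857 - \frac{\left(1 - - \frac{147}{67}\right) + 22907}{12^{2} + 4661} = -34857 - \frac{\left(1 + \frac{147}{67}\right) + 22907}{144 + 4661} = -34857 - \frac{\frac{214}{67} + 22907}{4805} = -34857 - \frac{1534983}{67} \cdot \frac{1}{4805} = -34857 - \frac{1534983}{321935} = - \frac{11223223278}{321935}$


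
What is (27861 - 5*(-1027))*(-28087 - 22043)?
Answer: -1654089480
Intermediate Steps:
(27861 - 5*(-1027))*(-28087 - 22043) = (27861 + 5135)*(-50130) = 32996*(-50130) = -1654089480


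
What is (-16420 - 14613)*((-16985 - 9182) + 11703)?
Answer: 448861312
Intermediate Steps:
(-16420 - 14613)*((-16985 - 9182) + 11703) = -31033*(-26167 + 11703) = -31033*(-14464) = 448861312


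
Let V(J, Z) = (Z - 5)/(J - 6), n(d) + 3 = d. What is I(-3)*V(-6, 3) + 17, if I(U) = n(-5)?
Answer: 47/3 ≈ 15.667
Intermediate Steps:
n(d) = -3 + d
I(U) = -8 (I(U) = -3 - 5 = -8)
V(J, Z) = (-5 + Z)/(-6 + J)
I(-3)*V(-6, 3) + 17 = -8*(-5 + 3)/(-6 - 6) + 17 = -8*(-2)/(-12) + 17 = -(-2)*(-2)/3 + 17 = -8*⅙ + 17 = -4/3 + 17 = 47/3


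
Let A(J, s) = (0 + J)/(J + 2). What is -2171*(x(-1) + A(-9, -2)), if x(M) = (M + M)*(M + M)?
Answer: -80327/7 ≈ -11475.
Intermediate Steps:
A(J, s) = J/(2 + J)
x(M) = 4*M² (x(M) = (2*M)*(2*M) = 4*M²)
-2171*(x(-1) + A(-9, -2)) = -2171*(4*(-1)² - 9/(2 - 9)) = -2171*(4*1 - 9/(-7)) = -2171*(4 - 9*(-⅐)) = -2171*(4 + 9/7) = -2171*37/7 = -80327/7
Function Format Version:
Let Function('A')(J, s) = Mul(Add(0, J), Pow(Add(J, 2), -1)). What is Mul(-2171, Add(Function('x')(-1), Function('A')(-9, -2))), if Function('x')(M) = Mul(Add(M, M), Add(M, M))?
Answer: Rational(-80327, 7) ≈ -11475.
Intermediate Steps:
Function('A')(J, s) = Mul(J, Pow(Add(2, J), -1))
Function('x')(M) = Mul(4, Pow(M, 2)) (Function('x')(M) = Mul(Mul(2, M), Mul(2, M)) = Mul(4, Pow(M, 2)))
Mul(-2171, Add(Function('x')(-1), Function('A')(-9, -2))) = Mul(-2171, Add(Mul(4, Pow(-1, 2)), Mul(-9, Pow(Add(2, -9), -1)))) = Mul(-2171, Add(Mul(4, 1), Mul(-9, Pow(-7, -1)))) = Mul(-2171, Add(4, Mul(-9, Rational(-1, 7)))) = Mul(-2171, Add(4, Rational(9, 7))) = Mul(-2171, Rational(37, 7)) = Rational(-80327, 7)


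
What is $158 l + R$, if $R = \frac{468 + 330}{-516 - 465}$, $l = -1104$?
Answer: $- \frac{57039530}{327} \approx -1.7443 \cdot 10^{5}$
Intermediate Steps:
$R = - \frac{266}{327}$ ($R = \frac{798}{-981} = 798 \left(- \frac{1}{981}\right) = - \frac{266}{327} \approx -0.81346$)
$158 l + R = 158 \left(-1104\right) - \frac{266}{327} = -174432 - \frac{266}{327} = - \frac{57039530}{327}$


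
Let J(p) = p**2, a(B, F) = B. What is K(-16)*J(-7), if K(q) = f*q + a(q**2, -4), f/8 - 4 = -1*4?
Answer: 12544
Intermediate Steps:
f = 0 (f = 32 + 8*(-1*4) = 32 + 8*(-4) = 32 - 32 = 0)
K(q) = q**2 (K(q) = 0*q + q**2 = 0 + q**2 = q**2)
K(-16)*J(-7) = (-16)**2*(-7)**2 = 256*49 = 12544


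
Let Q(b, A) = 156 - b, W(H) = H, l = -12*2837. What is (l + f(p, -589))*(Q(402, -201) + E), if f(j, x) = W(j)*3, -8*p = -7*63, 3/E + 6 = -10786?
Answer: 719537275215/86336 ≈ 8.3342e+6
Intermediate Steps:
E = -3/10792 (E = 3/(-6 - 10786) = 3/(-10792) = 3*(-1/10792) = -3/10792 ≈ -0.00027798)
l = -34044
p = 441/8 (p = -(-7)*63/8 = -⅛*(-441) = 441/8 ≈ 55.125)
f(j, x) = 3*j (f(j, x) = j*3 = 3*j)
(l + f(p, -589))*(Q(402, -201) + E) = (-34044 + 3*(441/8))*((156 - 1*402) - 3/10792) = (-34044 + 1323/8)*((156 - 402) - 3/10792) = -271029*(-246 - 3/10792)/8 = -271029/8*(-2654835/10792) = 719537275215/86336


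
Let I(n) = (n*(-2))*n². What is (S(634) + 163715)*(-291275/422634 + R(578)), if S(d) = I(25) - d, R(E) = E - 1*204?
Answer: 20799483232871/422634 ≈ 4.9214e+7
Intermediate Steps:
R(E) = -204 + E (R(E) = E - 204 = -204 + E)
I(n) = -2*n³ (I(n) = (-2*n)*n² = -2*n³)
S(d) = -31250 - d (S(d) = -2*25³ - d = -2*15625 - d = -31250 - d)
(S(634) + 163715)*(-291275/422634 + R(578)) = ((-31250 - 1*634) + 163715)*(-291275/422634 + (-204 + 578)) = ((-31250 - 634) + 163715)*(-291275*1/422634 + 374) = (-31884 + 163715)*(-291275/422634 + 374) = 131831*(157773841/422634) = 20799483232871/422634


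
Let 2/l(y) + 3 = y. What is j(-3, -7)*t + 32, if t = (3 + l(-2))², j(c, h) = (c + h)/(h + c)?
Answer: 969/25 ≈ 38.760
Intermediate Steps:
l(y) = 2/(-3 + y)
j(c, h) = 1 (j(c, h) = (c + h)/(c + h) = 1)
t = 169/25 (t = (3 + 2/(-3 - 2))² = (3 + 2/(-5))² = (3 + 2*(-⅕))² = (3 - ⅖)² = (13/5)² = 169/25 ≈ 6.7600)
j(-3, -7)*t + 32 = 1*(169/25) + 32 = 169/25 + 32 = 969/25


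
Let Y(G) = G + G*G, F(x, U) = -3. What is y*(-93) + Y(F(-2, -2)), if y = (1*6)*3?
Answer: -1668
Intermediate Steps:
Y(G) = G + G**2
y = 18 (y = 6*3 = 18)
y*(-93) + Y(F(-2, -2)) = 18*(-93) - 3*(1 - 3) = -1674 - 3*(-2) = -1674 + 6 = -1668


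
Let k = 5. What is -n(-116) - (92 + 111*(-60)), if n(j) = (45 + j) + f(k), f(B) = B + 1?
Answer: 6633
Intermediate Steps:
f(B) = 1 + B
n(j) = 51 + j (n(j) = (45 + j) + (1 + 5) = (45 + j) + 6 = 51 + j)
-n(-116) - (92 + 111*(-60)) = -(51 - 116) - (92 + 111*(-60)) = -1*(-65) - (92 - 6660) = 65 - 1*(-6568) = 65 + 6568 = 6633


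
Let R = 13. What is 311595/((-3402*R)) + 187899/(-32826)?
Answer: -514956629/40326741 ≈ -12.770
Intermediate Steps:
311595/((-3402*R)) + 187899/(-32826) = 311595/((-3402*13)) + 187899/(-32826) = 311595/(-44226) + 187899*(-1/32826) = 311595*(-1/44226) - 62633/10942 = -103865/14742 - 62633/10942 = -514956629/40326741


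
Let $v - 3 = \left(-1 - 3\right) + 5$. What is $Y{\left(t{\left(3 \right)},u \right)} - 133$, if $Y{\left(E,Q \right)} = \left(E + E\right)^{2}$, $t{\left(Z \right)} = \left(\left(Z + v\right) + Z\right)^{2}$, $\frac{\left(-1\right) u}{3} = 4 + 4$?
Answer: $39867$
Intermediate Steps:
$u = -24$ ($u = - 3 \left(4 + 4\right) = \left(-3\right) 8 = -24$)
$v = 4$ ($v = 3 + \left(\left(-1 - 3\right) + 5\right) = 3 + \left(-4 + 5\right) = 3 + 1 = 4$)
$t{\left(Z \right)} = \left(4 + 2 Z\right)^{2}$ ($t{\left(Z \right)} = \left(\left(Z + 4\right) + Z\right)^{2} = \left(\left(4 + Z\right) + Z\right)^{2} = \left(4 + 2 Z\right)^{2}$)
$Y{\left(E,Q \right)} = 4 E^{2}$ ($Y{\left(E,Q \right)} = \left(2 E\right)^{2} = 4 E^{2}$)
$Y{\left(t{\left(3 \right)},u \right)} - 133 = 4 \left(4 \left(2 + 3\right)^{2}\right)^{2} - 133 = 4 \left(4 \cdot 5^{2}\right)^{2} - 133 = 4 \left(4 \cdot 25\right)^{2} - 133 = 4 \cdot 100^{2} - 133 = 4 \cdot 10000 - 133 = 40000 - 133 = 39867$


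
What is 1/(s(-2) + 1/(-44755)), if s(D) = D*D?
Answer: 44755/179019 ≈ 0.25000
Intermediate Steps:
s(D) = D²
1/(s(-2) + 1/(-44755)) = 1/((-2)² + 1/(-44755)) = 1/(4 - 1/44755) = 1/(179019/44755) = 44755/179019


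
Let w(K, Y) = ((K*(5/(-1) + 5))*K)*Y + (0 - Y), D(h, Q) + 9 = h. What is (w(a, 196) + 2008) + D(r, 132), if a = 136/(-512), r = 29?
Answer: 1832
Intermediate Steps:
a = -17/64 (a = 136*(-1/512) = -17/64 ≈ -0.26563)
D(h, Q) = -9 + h
w(K, Y) = -Y (w(K, Y) = ((K*(5*(-1) + 5))*K)*Y - Y = ((K*(-5 + 5))*K)*Y - Y = ((K*0)*K)*Y - Y = (0*K)*Y - Y = 0*Y - Y = 0 - Y = -Y)
(w(a, 196) + 2008) + D(r, 132) = (-1*196 + 2008) + (-9 + 29) = (-196 + 2008) + 20 = 1812 + 20 = 1832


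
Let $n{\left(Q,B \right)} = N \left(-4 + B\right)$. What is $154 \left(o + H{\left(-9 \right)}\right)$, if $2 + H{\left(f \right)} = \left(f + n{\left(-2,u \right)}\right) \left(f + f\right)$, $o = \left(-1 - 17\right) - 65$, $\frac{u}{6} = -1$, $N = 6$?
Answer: $178178$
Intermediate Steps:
$u = -6$ ($u = 6 \left(-1\right) = -6$)
$o = -83$ ($o = \left(-1 - 17\right) - 65 = -18 - 65 = -83$)
$n{\left(Q,B \right)} = -24 + 6 B$ ($n{\left(Q,B \right)} = 6 \left(-4 + B\right) = -24 + 6 B$)
$H{\left(f \right)} = -2 + 2 f \left(-60 + f\right)$ ($H{\left(f \right)} = -2 + \left(f + \left(-24 + 6 \left(-6\right)\right)\right) \left(f + f\right) = -2 + \left(f - 60\right) 2 f = -2 + \left(-60 + f\right) 2 f = -2 + 2 f \left(-60 + f\right)$)
$154 \left(o + H{\left(-9 \right)}\right) = 154 \left(-83 - \left(-1078 - 162\right)\right) = 154 \left(-83 + \left(-2 + 1080 + 2 \cdot 81\right)\right) = 154 \left(-83 + \left(-2 + 1080 + 162\right)\right) = 154 \left(-83 + 1240\right) = 154 \cdot 1157 = 178178$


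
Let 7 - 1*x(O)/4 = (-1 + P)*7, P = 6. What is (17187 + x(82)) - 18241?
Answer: -1166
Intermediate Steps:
x(O) = -112 (x(O) = 28 - 4*(-1 + 6)*7 = 28 - 20*7 = 28 - 4*35 = 28 - 140 = -112)
(17187 + x(82)) - 18241 = (17187 - 112) - 18241 = 17075 - 18241 = -1166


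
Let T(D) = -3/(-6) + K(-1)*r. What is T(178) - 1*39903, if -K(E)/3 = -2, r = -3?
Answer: -79841/2 ≈ -39921.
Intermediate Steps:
K(E) = 6 (K(E) = -3*(-2) = 6)
T(D) = -35/2 (T(D) = -3/(-6) + 6*(-3) = -3*(-⅙) - 18 = ½ - 18 = -35/2)
T(178) - 1*39903 = -35/2 - 1*39903 = -35/2 - 39903 = -79841/2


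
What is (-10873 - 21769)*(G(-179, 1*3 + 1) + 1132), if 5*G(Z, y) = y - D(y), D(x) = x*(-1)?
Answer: -185014856/5 ≈ -3.7003e+7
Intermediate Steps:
D(x) = -x
G(Z, y) = 2*y/5 (G(Z, y) = (y - (-1)*y)/5 = (y + y)/5 = (2*y)/5 = 2*y/5)
(-10873 - 21769)*(G(-179, 1*3 + 1) + 1132) = (-10873 - 21769)*(2*(1*3 + 1)/5 + 1132) = -32642*(2*(3 + 1)/5 + 1132) = -32642*((⅖)*4 + 1132) = -32642*(8/5 + 1132) = -32642*5668/5 = -185014856/5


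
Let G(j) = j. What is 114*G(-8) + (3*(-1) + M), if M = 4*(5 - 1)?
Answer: -899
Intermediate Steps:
M = 16 (M = 4*4 = 16)
114*G(-8) + (3*(-1) + M) = 114*(-8) + (3*(-1) + 16) = -912 + (-3 + 16) = -912 + 13 = -899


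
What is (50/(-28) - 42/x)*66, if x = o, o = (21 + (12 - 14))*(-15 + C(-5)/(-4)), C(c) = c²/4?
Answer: -3843411/35245 ≈ -109.05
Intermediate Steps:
C(c) = c²/4 (C(c) = c²*(¼) = c²/4)
o = -5035/16 (o = (21 + (12 - 14))*(-15 + ((¼)*(-5)²)/(-4)) = (21 - 2)*(-15 + ((¼)*25)*(-¼)) = 19*(-15 + (25/4)*(-¼)) = 19*(-15 - 25/16) = 19*(-265/16) = -5035/16 ≈ -314.69)
x = -5035/16 ≈ -314.69
(50/(-28) - 42/x)*66 = (50/(-28) - 42/(-5035/16))*66 = (50*(-1/28) - 42*(-16/5035))*66 = (-25/14 + 672/5035)*66 = -116467/70490*66 = -3843411/35245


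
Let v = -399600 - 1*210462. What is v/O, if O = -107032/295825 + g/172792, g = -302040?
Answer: 3898005897248850/13480657043 ≈ 2.8916e+5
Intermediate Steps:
O = -13480657043/6389524175 (O = -107032/295825 - 302040/172792 = -107032*1/295825 - 302040*1/172792 = -107032/295825 - 37755/21599 = -13480657043/6389524175 ≈ -2.1098)
v = -610062 (v = -399600 - 210462 = -610062)
v/O = -610062/(-13480657043/6389524175) = -610062*(-6389524175/13480657043) = 3898005897248850/13480657043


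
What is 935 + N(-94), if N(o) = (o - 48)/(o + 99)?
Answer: 4533/5 ≈ 906.60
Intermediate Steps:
N(o) = (-48 + o)/(99 + o)
935 + N(-94) = 935 + (-48 - 94)/(99 - 94) = 935 - 142/5 = 4533/5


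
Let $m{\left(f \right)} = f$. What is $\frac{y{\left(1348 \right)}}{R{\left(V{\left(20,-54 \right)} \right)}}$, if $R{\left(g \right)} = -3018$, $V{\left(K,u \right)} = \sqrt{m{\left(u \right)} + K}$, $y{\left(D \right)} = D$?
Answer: $- \frac{674}{1509} \approx -0.44665$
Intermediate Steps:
$V{\left(K,u \right)} = \sqrt{K + u}$ ($V{\left(K,u \right)} = \sqrt{u + K} = \sqrt{K + u}$)
$\frac{y{\left(1348 \right)}}{R{\left(V{\left(20,-54 \right)} \right)}} = \frac{1348}{-3018} = 1348 \left(- \frac{1}{3018}\right) = - \frac{674}{1509}$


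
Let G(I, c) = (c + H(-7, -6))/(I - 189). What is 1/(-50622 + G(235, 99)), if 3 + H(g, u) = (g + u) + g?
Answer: -23/1164268 ≈ -1.9755e-5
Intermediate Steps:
H(g, u) = -3 + u + 2*g (H(g, u) = -3 + ((g + u) + g) = -3 + (u + 2*g) = -3 + u + 2*g)
G(I, c) = (-23 + c)/(-189 + I) (G(I, c) = (c + (-3 - 6 + 2*(-7)))/(I - 189) = (c + (-3 - 6 - 14))/(-189 + I) = (c - 23)/(-189 + I) = (-23 + c)/(-189 + I))
1/(-50622 + G(235, 99)) = 1/(-50622 + (-23 + 99)/(-189 + 235)) = 1/(-50622 + 76/46) = 1/(-50622 + (1/46)*76) = 1/(-50622 + 38/23) = 1/(-1164268/23) = -23/1164268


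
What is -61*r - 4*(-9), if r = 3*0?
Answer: 36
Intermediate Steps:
r = 0
-61*r - 4*(-9) = -61*0 - 4*(-9) = 0 + 36 = 36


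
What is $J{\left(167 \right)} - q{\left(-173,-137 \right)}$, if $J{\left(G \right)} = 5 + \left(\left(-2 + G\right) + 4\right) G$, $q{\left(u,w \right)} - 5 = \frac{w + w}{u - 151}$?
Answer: $\frac{4571989}{162} \approx 28222.0$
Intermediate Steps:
$q{\left(u,w \right)} = 5 + \frac{2 w}{-151 + u}$ ($q{\left(u,w \right)} = 5 + \frac{w + w}{u - 151} = 5 + \frac{2 w}{-151 + u}$)
$J{\left(G \right)} = 5 + G \left(2 + G\right)$ ($J{\left(G \right)} = 5 + \left(2 + G\right) G = 5 + G \left(2 + G\right)$)
$J{\left(167 \right)} - q{\left(-173,-137 \right)} = \left(5 + 167^{2} + 2 \cdot 167\right) - \frac{-755 + 2 \left(-137\right) + 5 \left(-173\right)}{-151 - 173} = \left(5 + 27889 + 334\right) - \frac{-755 - 274 - 865}{-324} = 28228 - \left(- \frac{1}{324}\right) \left(-1894\right) = 28228 - \frac{947}{162} = \frac{4571989}{162}$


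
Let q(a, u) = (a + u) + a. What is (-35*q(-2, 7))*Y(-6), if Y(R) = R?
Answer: 630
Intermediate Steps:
q(a, u) = u + 2*a
(-35*q(-2, 7))*Y(-6) = -35*(7 + 2*(-2))*(-6) = -35*(7 - 4)*(-6) = -35*3*(-6) = -105*(-6) = 630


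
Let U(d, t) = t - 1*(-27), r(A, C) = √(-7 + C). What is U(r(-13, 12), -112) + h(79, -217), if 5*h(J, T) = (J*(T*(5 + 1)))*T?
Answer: 22319761/5 ≈ 4.4640e+6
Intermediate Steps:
U(d, t) = 27 + t (U(d, t) = t + 27 = 27 + t)
h(J, T) = 6*J*T²/5 (h(J, T) = ((J*(T*(5 + 1)))*T)/5 = ((J*(T*6))*T)/5 = ((J*(6*T))*T)/5 = ((6*J*T)*T)/5 = (6*J*T²)/5 = 6*J*T²/5)
U(r(-13, 12), -112) + h(79, -217) = (27 - 112) + (6/5)*79*(-217)² = -85 + (6/5)*79*47089 = -85 + 22320186/5 = 22319761/5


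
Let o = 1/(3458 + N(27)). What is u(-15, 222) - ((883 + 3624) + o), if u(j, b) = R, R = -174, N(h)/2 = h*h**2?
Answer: -200459145/42824 ≈ -4681.0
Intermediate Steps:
N(h) = 2*h**3 (N(h) = 2*(h*h**2) = 2*h**3)
o = 1/42824 (o = 1/(3458 + 2*27**3) = 1/(3458 + 2*19683) = 1/(3458 + 39366) = 1/42824 ≈ 2.3351e-5)
u(j, b) = -174
u(-15, 222) - ((883 + 3624) + o) = -174 - ((883 + 3624) + 1/42824) = -174 - (4507 + 1/42824) = -174 - 1*193007769/42824 = -174 - 193007769/42824 = -200459145/42824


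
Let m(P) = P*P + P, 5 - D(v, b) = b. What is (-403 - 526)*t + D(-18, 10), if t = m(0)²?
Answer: -5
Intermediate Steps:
D(v, b) = 5 - b
m(P) = P + P² (m(P) = P² + P = P + P²)
t = 0 (t = (0*(1 + 0))² = (0*1)² = 0² = 0)
(-403 - 526)*t + D(-18, 10) = (-403 - 526)*0 + (5 - 1*10) = -929*0 + (5 - 10) = 0 - 5 = -5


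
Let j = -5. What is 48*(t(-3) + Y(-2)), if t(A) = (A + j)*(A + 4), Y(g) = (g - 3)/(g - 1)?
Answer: -304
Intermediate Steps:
Y(g) = (-3 + g)/(-1 + g)
t(A) = (-5 + A)*(4 + A) (t(A) = (A - 5)*(A + 4) = (-5 + A)*(4 + A))
48*(t(-3) + Y(-2)) = 48*((-20 + (-3)² - 1*(-3)) + (-3 - 2)/(-1 - 2)) = 48*((-20 + 9 + 3) - 5/(-3)) = 48*(-8 - ⅓*(-5)) = 48*(-8 + 5/3) = 48*(-19/3) = -304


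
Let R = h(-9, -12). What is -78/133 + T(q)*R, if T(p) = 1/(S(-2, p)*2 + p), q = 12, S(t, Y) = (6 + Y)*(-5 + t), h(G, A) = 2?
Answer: -9493/15960 ≈ -0.59480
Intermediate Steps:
S(t, Y) = (-5 + t)*(6 + Y)
R = 2
T(p) = 1/(-84 - 13*p) (T(p) = 1/((-30 - 5*p + 6*(-2) + p*(-2))*2 + p) = 1/((-30 - 5*p - 12 - 2*p)*2 + p) = 1/((-42 - 7*p)*2 + p) = 1/((-84 - 14*p) + p) = 1/(-84 - 13*p))
-78/133 + T(q)*R = -78/133 - 1/(84 + 13*12)*2 = -78*1/133 - 1/(84 + 156)*2 = -78/133 - 1/240*2 = -78/133 - 1/120 = -9493/15960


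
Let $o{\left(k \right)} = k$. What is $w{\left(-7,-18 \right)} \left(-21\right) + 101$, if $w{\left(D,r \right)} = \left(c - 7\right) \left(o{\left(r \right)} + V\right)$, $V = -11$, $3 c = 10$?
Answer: $-2132$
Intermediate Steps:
$c = \frac{10}{3}$ ($c = \frac{1}{3} \cdot 10 = \frac{10}{3} \approx 3.3333$)
$w{\left(D,r \right)} = \frac{121}{3} - \frac{11 r}{3}$ ($w{\left(D,r \right)} = \left(\frac{10}{3} - 7\right) \left(r - 11\right) = - \frac{11 \left(-11 + r\right)}{3} = \frac{121}{3} - \frac{11 r}{3}$)
$w{\left(-7,-18 \right)} \left(-21\right) + 101 = \left(\frac{121}{3} - -66\right) \left(-21\right) + 101 = \left(\frac{121}{3} + 66\right) \left(-21\right) + 101 = \frac{319}{3} \left(-21\right) + 101 = -2233 + 101 = -2132$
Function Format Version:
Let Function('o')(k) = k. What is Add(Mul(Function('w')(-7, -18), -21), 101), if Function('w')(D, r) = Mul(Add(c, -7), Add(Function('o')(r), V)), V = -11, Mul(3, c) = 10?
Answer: -2132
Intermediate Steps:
c = Rational(10, 3) (c = Mul(Rational(1, 3), 10) = Rational(10, 3) ≈ 3.3333)
Function('w')(D, r) = Add(Rational(121, 3), Mul(Rational(-11, 3), r)) (Function('w')(D, r) = Mul(Add(Rational(10, 3), -7), Add(r, -11)) = Mul(Rational(-11, 3), Add(-11, r)) = Add(Rational(121, 3), Mul(Rational(-11, 3), r)))
Add(Mul(Function('w')(-7, -18), -21), 101) = Add(Mul(Add(Rational(121, 3), Mul(Rational(-11, 3), -18)), -21), 101) = Add(Mul(Add(Rational(121, 3), 66), -21), 101) = Add(Mul(Rational(319, 3), -21), 101) = Add(-2233, 101) = -2132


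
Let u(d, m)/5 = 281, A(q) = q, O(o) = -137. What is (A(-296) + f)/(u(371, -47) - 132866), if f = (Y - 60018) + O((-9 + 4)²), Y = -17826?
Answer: 78277/131461 ≈ 0.59544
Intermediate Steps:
f = -77981 (f = (-17826 - 60018) - 137 = -77844 - 137 = -77981)
u(d, m) = 1405 (u(d, m) = 5*281 = 1405)
(A(-296) + f)/(u(371, -47) - 132866) = (-296 - 77981)/(1405 - 132866) = -78277/(-131461) = -78277*(-1/131461) = 78277/131461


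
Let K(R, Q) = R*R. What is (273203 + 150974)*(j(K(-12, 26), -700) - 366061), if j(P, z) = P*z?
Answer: -198031698397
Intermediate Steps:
K(R, Q) = R**2
(273203 + 150974)*(j(K(-12, 26), -700) - 366061) = (273203 + 150974)*((-12)**2*(-700) - 366061) = 424177*(144*(-700) - 366061) = 424177*(-100800 - 366061) = 424177*(-466861) = -198031698397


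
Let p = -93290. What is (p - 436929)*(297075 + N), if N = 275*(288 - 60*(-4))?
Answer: -234502608225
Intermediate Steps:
N = 145200 (N = 275*(288 + 240) = 275*528 = 145200)
(p - 436929)*(297075 + N) = (-93290 - 436929)*(297075 + 145200) = -530219*442275 = -234502608225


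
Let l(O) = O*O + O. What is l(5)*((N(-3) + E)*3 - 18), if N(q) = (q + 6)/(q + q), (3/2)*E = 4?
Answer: -345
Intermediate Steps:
l(O) = O + O² (l(O) = O² + O = O + O²)
E = 8/3 (E = (⅔)*4 = 8/3 ≈ 2.6667)
N(q) = (6 + q)/(2*q) (N(q) = (6 + q)/((2*q)) = (6 + q)*(1/(2*q)) = (6 + q)/(2*q))
l(5)*((N(-3) + E)*3 - 18) = (5*(1 + 5))*(((½)*(6 - 3)/(-3) + 8/3)*3 - 18) = (5*6)*(((½)*(-⅓)*3 + 8/3)*3 - 18) = 30*((-½ + 8/3)*3 - 18) = 30*((13/6)*3 - 18) = 30*(13/2 - 18) = 30*(-23/2) = -345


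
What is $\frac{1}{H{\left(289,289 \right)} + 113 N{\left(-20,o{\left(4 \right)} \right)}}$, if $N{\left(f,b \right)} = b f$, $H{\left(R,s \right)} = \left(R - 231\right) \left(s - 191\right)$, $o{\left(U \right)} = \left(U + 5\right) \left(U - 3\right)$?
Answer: $- \frac{1}{14656} \approx -6.8231 \cdot 10^{-5}$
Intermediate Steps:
$o{\left(U \right)} = \left(-3 + U\right) \left(5 + U\right)$ ($o{\left(U \right)} = \left(5 + U\right) \left(-3 + U\right) = \left(-3 + U\right) \left(5 + U\right)$)
$H{\left(R,s \right)} = \left(-231 + R\right) \left(-191 + s\right)$
$\frac{1}{H{\left(289,289 \right)} + 113 N{\left(-20,o{\left(4 \right)} \right)}} = \frac{1}{\left(44121 - 66759 - 55199 + 289 \cdot 289\right) + 113 \left(-15 + 4^{2} + 2 \cdot 4\right) \left(-20\right)} = \frac{1}{\left(44121 - 66759 - 55199 + 83521\right) + 113 \left(-15 + 16 + 8\right) \left(-20\right)} = \frac{1}{5684 + 113 \cdot 9 \left(-20\right)} = \frac{1}{5684 + 113 \left(-180\right)} = \frac{1}{5684 - 20340} = \frac{1}{-14656} = - \frac{1}{14656}$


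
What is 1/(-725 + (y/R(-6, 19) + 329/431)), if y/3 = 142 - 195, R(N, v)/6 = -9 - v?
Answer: -24136/17457333 ≈ -0.0013826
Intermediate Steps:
R(N, v) = -54 - 6*v (R(N, v) = 6*(-9 - v) = -54 - 6*v)
y = -159 (y = 3*(142 - 195) = 3*(-53) = -159)
1/(-725 + (y/R(-6, 19) + 329/431)) = 1/(-725 + (-159/(-54 - 6*19) + 329/431)) = 1/(-725 + (-159/(-54 - 114) + 329*(1/431))) = 1/(-725 + (-159/(-168) + 329/431)) = 1/(-725 + (-159*(-1/168) + 329/431)) = 1/(-725 + (53/56 + 329/431)) = 1/(-725 + 41267/24136) = 1/(-17457333/24136) = -24136/17457333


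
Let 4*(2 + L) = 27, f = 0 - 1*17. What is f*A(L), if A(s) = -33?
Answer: 561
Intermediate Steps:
f = -17 (f = 0 - 17 = -17)
L = 19/4 (L = -2 + (¼)*27 = -2 + 27/4 = 19/4 ≈ 4.7500)
f*A(L) = -17*(-33) = 561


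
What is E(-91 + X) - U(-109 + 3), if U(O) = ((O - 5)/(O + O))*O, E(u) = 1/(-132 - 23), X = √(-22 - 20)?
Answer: 17203/310 ≈ 55.494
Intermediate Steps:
X = I*√42 (X = √(-42) = I*√42 ≈ 6.4807*I)
E(u) = -1/155 (E(u) = 1/(-155) = -1/155)
U(O) = -5/2 + O/2 (U(O) = ((-5 + O)/((2*O)))*O = ((-5 + O)*(1/(2*O)))*O = ((-5 + O)/(2*O))*O = -5/2 + O/2)
E(-91 + X) - U(-109 + 3) = -1/155 - (-5/2 + (-109 + 3)/2) = -1/155 - (-5/2 + (½)*(-106)) = -1/155 - (-5/2 - 53) = -1/155 - 1*(-111/2) = -1/155 + 111/2 = 17203/310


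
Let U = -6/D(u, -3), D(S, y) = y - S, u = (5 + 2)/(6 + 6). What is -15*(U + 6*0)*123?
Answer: -132840/43 ≈ -3089.3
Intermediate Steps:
u = 7/12 ≈ 0.58333
U = 72/43 (U = -6/(-3 - 1*7/12) = -6/(-3 - 7/12) = -6/(-43/12) = -6*(-12/43) = 72/43 ≈ 1.6744)
-15*(U + 6*0)*123 = -15*(72/43 + 6*0)*123 = -15*(72/43 + 0)*123 = -15*72/43*123 = -1080/43*123 = -132840/43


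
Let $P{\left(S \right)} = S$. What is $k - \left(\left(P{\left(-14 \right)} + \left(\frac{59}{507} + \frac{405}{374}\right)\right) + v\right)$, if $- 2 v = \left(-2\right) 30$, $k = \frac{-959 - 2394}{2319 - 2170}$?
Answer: $- \frac{1121721215}{28253082} \approx -39.703$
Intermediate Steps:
$k = - \frac{3353}{149} \approx -22.503$
$v = 30$ ($v = - \frac{\left(-2\right) 30}{2} = \left(- \frac{1}{2}\right) \left(-60\right) = 30$)
$k - \left(\left(P{\left(-14 \right)} + \left(\frac{59}{507} + \frac{405}{374}\right)\right) + v\right) = - \frac{3353}{149} - \left(\left(-14 + \left(\frac{59}{507} + \frac{405}{374}\right)\right) + 30\right) = - \frac{3353}{149} - \left(\left(-14 + \frac{227401}{189618}\right) + 30\right) = - \frac{3353}{149} - \left(- \frac{2427251}{189618} + 30\right) = - \frac{3353}{149} - \frac{3261289}{189618} = - \frac{1121721215}{28253082}$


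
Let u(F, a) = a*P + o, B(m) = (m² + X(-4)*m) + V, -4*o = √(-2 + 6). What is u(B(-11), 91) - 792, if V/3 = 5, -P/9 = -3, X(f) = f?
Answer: 3329/2 ≈ 1664.5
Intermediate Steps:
P = 27 (P = -9*(-3) = 27)
o = -½ (o = -√(-2 + 6)/4 = -√4/4 = -¼*2 = -½ ≈ -0.50000)
V = 15 (V = 3*5 = 15)
B(m) = 15 + m² - 4*m (B(m) = (m² - 4*m) + 15 = 15 + m² - 4*m)
u(F, a) = -½ + 27*a (u(F, a) = a*27 - ½ = 27*a - ½ = -½ + 27*a)
u(B(-11), 91) - 792 = (-½ + 27*91) - 792 = (-½ + 2457) - 792 = 4913/2 - 792 = 3329/2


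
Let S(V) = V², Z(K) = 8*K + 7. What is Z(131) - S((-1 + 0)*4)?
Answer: 1039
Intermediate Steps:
Z(K) = 7 + 8*K
Z(131) - S((-1 + 0)*4) = (7 + 8*131) - ((-1 + 0)*4)² = (7 + 1048) - (-1*4)² = 1055 - 1*(-4)² = 1055 - 1*16 = 1055 - 16 = 1039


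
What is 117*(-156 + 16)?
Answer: -16380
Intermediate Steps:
117*(-156 + 16) = 117*(-140) = -16380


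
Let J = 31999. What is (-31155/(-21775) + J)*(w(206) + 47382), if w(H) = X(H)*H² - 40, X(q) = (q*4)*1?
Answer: 72831360888968/65 ≈ 1.1205e+12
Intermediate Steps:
X(q) = 4*q (X(q) = (4*q)*1 = 4*q)
w(H) = -40 + 4*H³ (w(H) = (4*H)*H² - 40 = 4*H³ - 40 = -40 + 4*H³)
(-31155/(-21775) + J)*(w(206) + 47382) = (-31155/(-21775) + 31999)*((-40 + 4*206³) + 47382) = (-31155*(-1/21775) + 31999)*((-40 + 4*8741816) + 47382) = (93/65 + 31999)*((-40 + 34967264) + 47382) = 2080028*(34967224 + 47382)/65 = (2080028/65)*35014606 = 72831360888968/65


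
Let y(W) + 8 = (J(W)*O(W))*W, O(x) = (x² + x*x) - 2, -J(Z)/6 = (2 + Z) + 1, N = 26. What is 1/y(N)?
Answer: -1/6107408 ≈ -1.6374e-7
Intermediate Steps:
J(Z) = -18 - 6*Z (J(Z) = -6*((2 + Z) + 1) = -6*(3 + Z) = -18 - 6*Z)
O(x) = -2 + 2*x² (O(x) = (x² + x²) - 2 = 2*x² - 2 = -2 + 2*x²)
y(W) = -8 + W*(-18 - 6*W)*(-2 + 2*W²) (y(W) = -8 + ((-18 - 6*W)*(-2 + 2*W²))*W = -8 + W*(-18 - 6*W)*(-2 + 2*W²))
1/y(N) = 1/(-8 - 12*26*(-1 + 26²)*(3 + 26)) = 1/(-8 - 12*26*(-1 + 676)*29) = 1/(-8 - 12*26*675*29) = 1/(-8 - 6107400) = 1/(-6107408) = -1/6107408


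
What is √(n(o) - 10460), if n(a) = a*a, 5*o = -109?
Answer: I*√249619/5 ≈ 99.924*I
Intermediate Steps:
o = -109/5 (o = (⅕)*(-109) = -109/5 ≈ -21.800)
n(a) = a²
√(n(o) - 10460) = √((-109/5)² - 10460) = √(11881/25 - 10460) = √(-249619/25) = I*√249619/5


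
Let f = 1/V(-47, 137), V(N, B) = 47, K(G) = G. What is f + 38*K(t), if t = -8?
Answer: -14287/47 ≈ -303.98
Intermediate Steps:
f = 1/47 ≈ 0.021277
f + 38*K(t) = 1/47 + 38*(-8) = 1/47 - 304 = -14287/47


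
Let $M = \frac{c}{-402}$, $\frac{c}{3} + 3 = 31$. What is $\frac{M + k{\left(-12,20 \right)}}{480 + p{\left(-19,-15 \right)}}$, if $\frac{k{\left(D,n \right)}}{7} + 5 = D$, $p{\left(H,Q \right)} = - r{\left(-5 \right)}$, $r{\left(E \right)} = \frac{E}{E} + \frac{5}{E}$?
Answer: $- \frac{7987}{32160} \approx -0.24835$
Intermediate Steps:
$c = 84$ ($c = -9 + 3 \cdot 31 = -9 + 93 = 84$)
$r{\left(E \right)} = 1 + \frac{5}{E}$
$p{\left(H,Q \right)} = 0$ ($p{\left(H,Q \right)} = - \frac{5 - 5}{-5} = - \frac{\left(-1\right) 0}{5} = \left(-1\right) 0 = 0$)
$k{\left(D,n \right)} = -35 + 7 D$
$M = - \frac{14}{67}$ ($M = \frac{84}{-402} = 84 \left(- \frac{1}{402}\right) = - \frac{14}{67} \approx -0.20896$)
$\frac{M + k{\left(-12,20 \right)}}{480 + p{\left(-19,-15 \right)}} = \frac{- \frac{14}{67} + \left(-35 + 7 \left(-12\right)\right)}{480 + 0} = \frac{- \frac{14}{67} - 119}{480} = \left(- \frac{14}{67} - 119\right) \frac{1}{480} = \left(- \frac{7987}{67}\right) \frac{1}{480} = - \frac{7987}{32160}$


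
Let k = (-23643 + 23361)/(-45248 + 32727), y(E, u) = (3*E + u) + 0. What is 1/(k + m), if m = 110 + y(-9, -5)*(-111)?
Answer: 12521/45852184 ≈ 0.00027307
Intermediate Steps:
y(E, u) = u + 3*E (y(E, u) = (u + 3*E) + 0 = u + 3*E)
k = 282/12521 (k = -282/(-12521) = -282*(-1/12521) = 282/12521 ≈ 0.022522)
m = 3662 (m = 110 + (-5 + 3*(-9))*(-111) = 110 + (-5 - 27)*(-111) = 110 - 32*(-111) = 110 + 3552 = 3662)
1/(k + m) = 1/(282/12521 + 3662) = 1/(45852184/12521) = 12521/45852184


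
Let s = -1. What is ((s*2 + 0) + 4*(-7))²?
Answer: 900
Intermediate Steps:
((s*2 + 0) + 4*(-7))² = ((-1*2 + 0) + 4*(-7))² = ((-2 + 0) - 28)² = (-2 - 28)² = (-30)² = 900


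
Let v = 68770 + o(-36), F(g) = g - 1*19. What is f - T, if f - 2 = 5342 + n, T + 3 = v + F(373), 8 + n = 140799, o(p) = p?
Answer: 77050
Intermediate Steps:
F(g) = -19 + g (F(g) = g - 19 = -19 + g)
n = 140791 (n = -8 + 140799 = 140791)
v = 68734 (v = 68770 - 36 = 68734)
T = 69085 (T = -3 + (68734 + (-19 + 373)) = -3 + (68734 + 354) = -3 + 69088 = 69085)
f = 146135 (f = 2 + (5342 + 140791) = 2 + 146133 = 146135)
f - T = 146135 - 1*69085 = 146135 - 69085 = 77050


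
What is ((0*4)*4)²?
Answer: 0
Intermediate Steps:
((0*4)*4)² = (0*4)² = 0² = 0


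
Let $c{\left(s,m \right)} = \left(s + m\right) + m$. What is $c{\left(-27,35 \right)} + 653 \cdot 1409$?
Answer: $920120$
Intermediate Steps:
$c{\left(s,m \right)} = s + 2 m$ ($c{\left(s,m \right)} = \left(m + s\right) + m = s + 2 m$)
$c{\left(-27,35 \right)} + 653 \cdot 1409 = \left(-27 + 2 \cdot 35\right) + 653 \cdot 1409 = \left(-27 + 70\right) + 920077 = 43 + 920077 = 920120$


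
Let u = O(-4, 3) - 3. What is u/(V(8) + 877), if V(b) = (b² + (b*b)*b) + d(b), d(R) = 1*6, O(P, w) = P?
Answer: -7/1459 ≈ -0.0047978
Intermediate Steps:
d(R) = 6
u = -7 (u = -4 - 3 = -7)
V(b) = 6 + b² + b³ (V(b) = (b² + (b*b)*b) + 6 = (b² + b²*b) + 6 = (b² + b³) + 6 = 6 + b² + b³)
u/(V(8) + 877) = -7/((6 + 8² + 8³) + 877) = -7/((6 + 64 + 512) + 877) = -7/(582 + 877) = -7/1459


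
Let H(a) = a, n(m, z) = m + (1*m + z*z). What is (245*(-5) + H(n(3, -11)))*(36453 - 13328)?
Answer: -25391250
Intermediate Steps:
n(m, z) = z² + 2*m (n(m, z) = m + (m + z²) = z² + 2*m)
(245*(-5) + H(n(3, -11)))*(36453 - 13328) = (245*(-5) + ((-11)² + 2*3))*(36453 - 13328) = (-1225 + (121 + 6))*23125 = (-1225 + 127)*23125 = -1098*23125 = -25391250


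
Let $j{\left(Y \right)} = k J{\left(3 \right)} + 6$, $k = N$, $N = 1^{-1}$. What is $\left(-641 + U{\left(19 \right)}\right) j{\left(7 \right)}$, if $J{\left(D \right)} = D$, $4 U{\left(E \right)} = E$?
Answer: $- \frac{22905}{4} \approx -5726.3$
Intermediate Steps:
$N = 1$
$U{\left(E \right)} = \frac{E}{4}$
$k = 1$
$j{\left(Y \right)} = 9$ ($j{\left(Y \right)} = 1 \cdot 3 + 6 = 3 + 6 = 9$)
$\left(-641 + U{\left(19 \right)}\right) j{\left(7 \right)} = \left(-641 + \frac{1}{4} \cdot 19\right) 9 = \left(-641 + \frac{19}{4}\right) 9 = \left(- \frac{2545}{4}\right) 9 = - \frac{22905}{4}$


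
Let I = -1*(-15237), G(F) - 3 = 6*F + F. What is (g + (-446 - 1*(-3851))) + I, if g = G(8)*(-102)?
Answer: 12624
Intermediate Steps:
G(F) = 3 + 7*F (G(F) = 3 + (6*F + F) = 3 + 7*F)
I = 15237
g = -6018 (g = (3 + 7*8)*(-102) = (3 + 56)*(-102) = 59*(-102) = -6018)
(g + (-446 - 1*(-3851))) + I = (-6018 + (-446 - 1*(-3851))) + 15237 = (-6018 + (-446 + 3851)) + 15237 = (-6018 + 3405) + 15237 = -2613 + 15237 = 12624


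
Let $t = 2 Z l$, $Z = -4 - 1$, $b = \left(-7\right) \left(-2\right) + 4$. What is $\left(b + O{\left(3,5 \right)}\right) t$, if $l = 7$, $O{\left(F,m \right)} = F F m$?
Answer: $-4410$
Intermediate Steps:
$O{\left(F,m \right)} = m F^{2}$
$b = 18$ ($b = 14 + 4 = 18$)
$Z = -5$ ($Z = -4 - 1 = -5$)
$t = -70$ ($t = 2 \left(-5\right) 7 = \left(-10\right) 7 = -70$)
$\left(b + O{\left(3,5 \right)}\right) t = \left(18 + 5 \cdot 3^{2}\right) \left(-70\right) = \left(18 + 5 \cdot 9\right) \left(-70\right) = \left(18 + 45\right) \left(-70\right) = 63 \left(-70\right) = -4410$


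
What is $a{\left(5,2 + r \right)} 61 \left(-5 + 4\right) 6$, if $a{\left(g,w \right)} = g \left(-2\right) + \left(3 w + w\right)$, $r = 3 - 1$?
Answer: $-2196$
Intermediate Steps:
$r = 2$
$a{\left(g,w \right)} = - 2 g + 4 w$
$a{\left(5,2 + r \right)} 61 \left(-5 + 4\right) 6 = \left(\left(-2\right) 5 + 4 \left(2 + 2\right)\right) 61 \left(-5 + 4\right) 6 = \left(-10 + 4 \cdot 4\right) 61 \left(\left(-1\right) 6\right) = \left(-10 + 16\right) 61 \left(-6\right) = 6 \cdot 61 \left(-6\right) = 366 \left(-6\right) = -2196$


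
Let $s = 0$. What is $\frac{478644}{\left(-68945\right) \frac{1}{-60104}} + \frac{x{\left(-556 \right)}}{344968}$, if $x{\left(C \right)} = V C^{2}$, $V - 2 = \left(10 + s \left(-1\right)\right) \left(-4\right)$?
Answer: $\frac{1240421756101876}{2972977345} \approx 4.1723 \cdot 10^{5}$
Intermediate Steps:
$V = -38$ ($V = 2 + \left(10 + 0 \left(-1\right)\right) \left(-4\right) = 2 + \left(10 + 0\right) \left(-4\right) = 2 + 10 \left(-4\right) = 2 - 40 = -38$)
$x{\left(C \right)} = - 38 C^{2}$
$\frac{478644}{\left(-68945\right) \frac{1}{-60104}} + \frac{x{\left(-556 \right)}}{344968} = \frac{478644}{\left(-68945\right) \frac{1}{-60104}} + \frac{\left(-38\right) \left(-556\right)^{2}}{344968} = \frac{478644}{\left(-68945\right) \left(- \frac{1}{60104}\right)} + \left(-38\right) 309136 \cdot \frac{1}{344968} = \frac{478644}{\frac{68945}{60104}} - \frac{1468396}{43121} = 478644 \cdot \frac{60104}{68945} - \frac{1468396}{43121} = \frac{28768418976}{68945} - \frac{1468396}{43121} = \frac{1240421756101876}{2972977345}$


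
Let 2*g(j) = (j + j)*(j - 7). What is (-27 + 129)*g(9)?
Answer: 1836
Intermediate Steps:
g(j) = j*(-7 + j) (g(j) = ((j + j)*(j - 7))/2 = ((2*j)*(-7 + j))/2 = (2*j*(-7 + j))/2 = j*(-7 + j))
(-27 + 129)*g(9) = (-27 + 129)*(9*(-7 + 9)) = 102*(9*2) = 102*18 = 1836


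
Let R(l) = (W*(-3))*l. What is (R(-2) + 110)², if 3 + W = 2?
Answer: 10816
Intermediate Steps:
W = -1 (W = -3 + 2 = -1)
R(l) = 3*l (R(l) = (-1*(-3))*l = 3*l)
(R(-2) + 110)² = (3*(-2) + 110)² = (-6 + 110)² = 104² = 10816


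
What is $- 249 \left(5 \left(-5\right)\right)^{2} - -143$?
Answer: $-155482$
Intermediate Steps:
$- 249 \left(5 \left(-5\right)\right)^{2} - -143 = - 249 \left(-25\right)^{2} + 143 = \left(-249\right) 625 + 143 = -155625 + 143 = -155482$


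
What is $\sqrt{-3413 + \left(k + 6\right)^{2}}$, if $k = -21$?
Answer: $2 i \sqrt{797} \approx 56.462 i$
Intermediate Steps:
$\sqrt{-3413 + \left(k + 6\right)^{2}} = \sqrt{-3413 + \left(-21 + 6\right)^{2}} = \sqrt{-3413 + \left(-15\right)^{2}} = \sqrt{-3413 + 225} = \sqrt{-3188} = 2 i \sqrt{797}$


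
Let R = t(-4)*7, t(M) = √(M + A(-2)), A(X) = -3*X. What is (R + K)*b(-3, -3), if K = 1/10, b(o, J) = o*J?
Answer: 9/10 + 63*√2 ≈ 89.995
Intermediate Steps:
t(M) = √(6 + M) (t(M) = √(M - 3*(-2)) = √(M + 6) = √(6 + M))
b(o, J) = J*o
R = 7*√2 (R = √(6 - 4)*7 = √2*7 = 7*√2 ≈ 9.8995)
K = ⅒ ≈ 0.10000
(R + K)*b(-3, -3) = (7*√2 + ⅒)*(-3*(-3)) = (⅒ + 7*√2)*9 = 9/10 + 63*√2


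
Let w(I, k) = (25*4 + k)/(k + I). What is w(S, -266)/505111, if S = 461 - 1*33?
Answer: -83/40913991 ≈ -2.0286e-6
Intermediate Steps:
S = 428 (S = 461 - 33 = 428)
w(I, k) = (100 + k)/(I + k)
w(S, -266)/505111 = ((100 - 266)/(428 - 266))/505111 = (-166/162)*(1/505111) = ((1/162)*(-166))*(1/505111) = -83/81*1/505111 = -83/40913991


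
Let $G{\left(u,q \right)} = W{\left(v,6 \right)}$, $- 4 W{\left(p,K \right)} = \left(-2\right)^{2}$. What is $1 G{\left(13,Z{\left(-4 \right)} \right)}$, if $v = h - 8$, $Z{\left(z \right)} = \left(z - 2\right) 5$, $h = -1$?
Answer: $-1$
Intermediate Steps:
$Z{\left(z \right)} = -10 + 5 z$ ($Z{\left(z \right)} = \left(-2 + z\right) 5 = -10 + 5 z$)
$v = -9$ ($v = -1 - 8 = -9$)
$W{\left(p,K \right)} = -1$ ($W{\left(p,K \right)} = - \frac{\left(-2\right)^{2}}{4} = \left(- \frac{1}{4}\right) 4 = -1$)
$G{\left(u,q \right)} = -1$
$1 G{\left(13,Z{\left(-4 \right)} \right)} = 1 \left(-1\right) = -1$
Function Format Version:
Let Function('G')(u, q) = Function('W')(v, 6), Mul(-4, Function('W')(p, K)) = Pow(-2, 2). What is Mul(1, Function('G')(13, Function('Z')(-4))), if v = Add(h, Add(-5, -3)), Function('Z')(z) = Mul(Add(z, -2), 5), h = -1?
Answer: -1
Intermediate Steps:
Function('Z')(z) = Add(-10, Mul(5, z)) (Function('Z')(z) = Mul(Add(-2, z), 5) = Add(-10, Mul(5, z)))
v = -9 (v = Add(-1, Add(-5, -3)) = Add(-1, -8) = -9)
Function('W')(p, K) = -1 (Function('W')(p, K) = Mul(Rational(-1, 4), Pow(-2, 2)) = Mul(Rational(-1, 4), 4) = -1)
Function('G')(u, q) = -1
Mul(1, Function('G')(13, Function('Z')(-4))) = Mul(1, -1) = -1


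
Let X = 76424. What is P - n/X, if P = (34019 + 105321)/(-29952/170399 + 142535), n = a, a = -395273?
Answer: 11414873561061889/1856170178589512 ≈ 6.1497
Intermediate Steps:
n = -395273
P = 23743396660/24287791513 (P = 139340/(-29952*1/170399 + 142535) = 139340/(-29952/170399 + 142535) = 139340/(24287791513/170399) = 139340*(170399/24287791513) = 23743396660/24287791513 ≈ 0.97759)
P - n/X = 23743396660/24287791513 - (-395273)/76424 = 23743396660/24287791513 - 1*(-395273/76424) = 23743396660/24287791513 + 395273/76424 = 11414873561061889/1856170178589512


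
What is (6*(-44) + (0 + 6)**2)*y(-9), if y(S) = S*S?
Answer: -18468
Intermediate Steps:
y(S) = S**2
(6*(-44) + (0 + 6)**2)*y(-9) = (6*(-44) + (0 + 6)**2)*(-9)**2 = (-264 + 6**2)*81 = (-264 + 36)*81 = -228*81 = -18468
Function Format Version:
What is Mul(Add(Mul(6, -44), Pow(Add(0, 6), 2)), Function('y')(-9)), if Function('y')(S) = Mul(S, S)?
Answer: -18468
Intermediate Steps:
Function('y')(S) = Pow(S, 2)
Mul(Add(Mul(6, -44), Pow(Add(0, 6), 2)), Function('y')(-9)) = Mul(Add(Mul(6, -44), Pow(Add(0, 6), 2)), Pow(-9, 2)) = Mul(Add(-264, Pow(6, 2)), 81) = Mul(Add(-264, 36), 81) = Mul(-228, 81) = -18468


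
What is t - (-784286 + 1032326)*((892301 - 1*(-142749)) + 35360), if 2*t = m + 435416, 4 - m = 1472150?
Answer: -265505014765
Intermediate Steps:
m = -1472146 (m = 4 - 1*1472150 = 4 - 1472150 = -1472146)
t = -518365 (t = (-1472146 + 435416)/2 = (½)*(-1036730) = -518365)
t - (-784286 + 1032326)*((892301 - 1*(-142749)) + 35360) = -518365 - (-784286 + 1032326)*((892301 - 1*(-142749)) + 35360) = -518365 - 248040*((892301 + 142749) + 35360) = -518365 - 248040*(1035050 + 35360) = -518365 - 248040*1070410 = -518365 - 1*265504496400 = -518365 - 265504496400 = -265505014765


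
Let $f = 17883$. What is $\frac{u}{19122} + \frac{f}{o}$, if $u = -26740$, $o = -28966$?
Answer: $- \frac{558254783}{276943926} \approx -2.0158$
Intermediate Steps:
$\frac{u}{19122} + \frac{f}{o} = - \frac{26740}{19122} + \frac{17883}{-28966} = \left(-26740\right) \frac{1}{19122} + 17883 \left(- \frac{1}{28966}\right) = - \frac{13370}{9561} - \frac{17883}{28966} = - \frac{558254783}{276943926}$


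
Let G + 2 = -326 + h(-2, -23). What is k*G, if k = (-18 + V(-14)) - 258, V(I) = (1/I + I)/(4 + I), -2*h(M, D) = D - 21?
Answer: 5881779/70 ≈ 84025.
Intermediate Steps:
h(M, D) = 21/2 - D/2 (h(M, D) = -(D - 21)/2 = -(-21 + D)/2 = 21/2 - D/2)
V(I) = (I + 1/I)/(4 + I)
k = -38443/140 (k = (-18 + (1 + (-14)²)/((-14)*(4 - 14))) - 258 = (-18 - 1/14*(1 + 196)/(-10)) - 258 = (-18 - 1/14*(-⅒)*197) - 258 = (-18 + 197/140) - 258 = -2323/140 - 258 = -38443/140 ≈ -274.59)
G = -306 (G = -2 + (-326 + (21/2 - ½*(-23))) = -2 + (-326 + (21/2 + 23/2)) = -2 + (-326 + 22) = -2 - 304 = -306)
k*G = -38443/140*(-306) = 5881779/70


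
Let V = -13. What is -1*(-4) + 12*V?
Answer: -152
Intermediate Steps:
-1*(-4) + 12*V = -1*(-4) + 12*(-13) = 4 - 156 = -152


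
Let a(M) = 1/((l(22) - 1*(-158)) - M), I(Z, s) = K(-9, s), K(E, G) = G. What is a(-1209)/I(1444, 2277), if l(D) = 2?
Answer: 1/3117213 ≈ 3.2080e-7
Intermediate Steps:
I(Z, s) = s
a(M) = 1/(160 - M) (a(M) = 1/((2 - 1*(-158)) - M) = 1/((2 + 158) - M) = 1/(160 - M))
a(-1209)/I(1444, 2277) = 1/((160 - 1*(-1209))*2277) = (1/2277)/(160 + 1209) = (1/2277)/1369 = (1/1369)*(1/2277) = 1/3117213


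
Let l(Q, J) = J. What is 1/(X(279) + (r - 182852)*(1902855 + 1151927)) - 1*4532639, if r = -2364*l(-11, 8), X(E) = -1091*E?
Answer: -2793670924813439844/616345339837 ≈ -4.5326e+6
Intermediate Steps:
r = -18912 (r = -2364*8 = -18912)
1/(X(279) + (r - 182852)*(1902855 + 1151927)) - 1*4532639 = 1/(-1091*279 + (-18912 - 182852)*(1902855 + 1151927)) - 1*4532639 = 1/(-304389 - 201764*3054782) - 4532639 = 1/(-304389 - 616345035448) - 4532639 = 1/(-616345339837) - 4532639 = -1/616345339837 - 4532639 = -2793670924813439844/616345339837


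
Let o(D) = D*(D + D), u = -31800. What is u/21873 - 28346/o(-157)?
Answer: -364614743/179715859 ≈ -2.0288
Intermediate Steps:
o(D) = 2*D² (o(D) = D*(2*D) = 2*D²)
u/21873 - 28346/o(-157) = -31800/21873 - 28346/(2*(-157)²) = -31800*1/21873 - 28346/(2*24649) = -10600/7291 - 28346/49298 = -10600/7291 - 28346*1/49298 = -10600/7291 - 14173/24649 = -364614743/179715859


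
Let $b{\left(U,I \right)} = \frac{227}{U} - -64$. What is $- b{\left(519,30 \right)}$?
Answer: $- \frac{33443}{519} \approx -64.437$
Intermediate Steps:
$b{\left(U,I \right)} = 64 + \frac{227}{U}$ ($b{\left(U,I \right)} = \frac{227}{U} + 64 = 64 + \frac{227}{U}$)
$- b{\left(519,30 \right)} = - (64 + \frac{227}{519}) = \left(-1\right) \frac{33443}{519} = - \frac{33443}{519}$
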